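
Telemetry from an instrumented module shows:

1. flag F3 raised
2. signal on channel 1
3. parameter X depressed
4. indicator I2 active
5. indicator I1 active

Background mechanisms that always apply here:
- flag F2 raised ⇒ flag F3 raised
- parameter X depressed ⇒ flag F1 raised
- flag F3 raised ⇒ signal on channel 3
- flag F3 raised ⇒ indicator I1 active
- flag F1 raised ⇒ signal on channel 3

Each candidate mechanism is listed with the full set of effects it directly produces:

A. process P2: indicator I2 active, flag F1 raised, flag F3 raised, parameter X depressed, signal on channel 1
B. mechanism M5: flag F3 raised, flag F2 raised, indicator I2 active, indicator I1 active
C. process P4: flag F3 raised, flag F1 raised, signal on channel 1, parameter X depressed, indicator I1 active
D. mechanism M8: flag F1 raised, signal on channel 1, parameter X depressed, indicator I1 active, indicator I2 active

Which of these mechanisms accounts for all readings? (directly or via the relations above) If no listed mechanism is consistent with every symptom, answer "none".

A

Per-candidate check:
(A) process P2 — accounts for every observation (indicator I1 active by flag F3 raised → indicator I1 active)
(B) mechanism M5 — flag F3 raised ✓; signal on channel 1 ✗; parameter X depressed ✗; indicator I2 active ✓; indicator I1 active ✓
(C) process P4 — flag F3 raised ✓; signal on channel 1 ✓; parameter X depressed ✓; indicator I2 active ✗; indicator I1 active ✓
(D) mechanism M8 — flag F3 raised ✗; signal on channel 1 ✓; parameter X depressed ✓; indicator I2 active ✓; indicator I1 active ✓
Only (A) is consistent with every observation.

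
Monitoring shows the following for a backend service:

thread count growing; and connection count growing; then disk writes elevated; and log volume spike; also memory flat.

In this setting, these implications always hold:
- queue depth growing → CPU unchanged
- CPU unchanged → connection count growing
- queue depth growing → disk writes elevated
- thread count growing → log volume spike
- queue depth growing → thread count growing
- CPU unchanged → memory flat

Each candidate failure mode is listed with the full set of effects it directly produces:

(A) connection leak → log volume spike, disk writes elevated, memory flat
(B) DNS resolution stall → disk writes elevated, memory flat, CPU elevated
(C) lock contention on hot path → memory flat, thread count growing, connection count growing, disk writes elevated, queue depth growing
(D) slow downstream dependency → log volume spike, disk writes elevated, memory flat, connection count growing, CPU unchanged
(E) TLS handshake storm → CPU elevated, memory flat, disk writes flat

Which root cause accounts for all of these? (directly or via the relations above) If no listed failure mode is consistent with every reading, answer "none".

For each candidate, compare predicted effects to what was observed:
(A) connection leak — does not account for thread count growing, connection count growing
(B) DNS resolution stall — does not account for thread count growing, connection count growing, log volume spike
(C) lock contention on hot path — accounts for every observation (log volume spike by thread count growing → log volume spike)
(D) slow downstream dependency — thread count growing ✗; connection count growing ✓; disk writes elevated ✓; log volume spike ✓; memory flat ✓
(E) TLS handshake storm — fails on thread count growing, connection count growing, disk writes elevated, log volume spike (predicts disk writes flat, not disk writes elevated)
(C) alone accounts for all the evidence.

C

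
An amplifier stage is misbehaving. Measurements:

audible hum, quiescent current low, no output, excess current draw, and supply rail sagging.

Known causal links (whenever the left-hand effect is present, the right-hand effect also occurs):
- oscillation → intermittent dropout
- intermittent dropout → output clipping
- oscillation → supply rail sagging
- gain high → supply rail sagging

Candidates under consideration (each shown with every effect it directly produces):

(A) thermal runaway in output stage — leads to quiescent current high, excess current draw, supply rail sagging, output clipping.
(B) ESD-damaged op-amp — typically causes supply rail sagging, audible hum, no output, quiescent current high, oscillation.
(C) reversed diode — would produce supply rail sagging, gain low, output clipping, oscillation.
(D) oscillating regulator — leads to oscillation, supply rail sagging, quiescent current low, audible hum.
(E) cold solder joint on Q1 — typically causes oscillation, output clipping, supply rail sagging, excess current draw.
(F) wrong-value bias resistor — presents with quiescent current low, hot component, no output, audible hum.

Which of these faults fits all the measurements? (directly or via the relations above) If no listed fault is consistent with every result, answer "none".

For each candidate, compare predicted effects to what was observed:
(A) thermal runaway in output stage — audible hum -; quiescent current low -; no output -; excess current draw +; supply rail sagging +
(B) ESD-damaged op-amp — fails on quiescent current low, excess current draw (predicts quiescent current high, not quiescent current low)
(C) reversed diode — does not account for audible hum, quiescent current low, no output, excess current draw
(D) oscillating regulator — audible hum +; quiescent current low +; no output -; excess current draw -; supply rail sagging +
(E) cold solder joint on Q1 — audible hum -; quiescent current low -; no output -; excess current draw +; supply rail sagging +
(F) wrong-value bias resistor — audible hum +; quiescent current low +; no output +; excess current draw -; supply rail sagging -
Every candidate fails on at least one observation.

none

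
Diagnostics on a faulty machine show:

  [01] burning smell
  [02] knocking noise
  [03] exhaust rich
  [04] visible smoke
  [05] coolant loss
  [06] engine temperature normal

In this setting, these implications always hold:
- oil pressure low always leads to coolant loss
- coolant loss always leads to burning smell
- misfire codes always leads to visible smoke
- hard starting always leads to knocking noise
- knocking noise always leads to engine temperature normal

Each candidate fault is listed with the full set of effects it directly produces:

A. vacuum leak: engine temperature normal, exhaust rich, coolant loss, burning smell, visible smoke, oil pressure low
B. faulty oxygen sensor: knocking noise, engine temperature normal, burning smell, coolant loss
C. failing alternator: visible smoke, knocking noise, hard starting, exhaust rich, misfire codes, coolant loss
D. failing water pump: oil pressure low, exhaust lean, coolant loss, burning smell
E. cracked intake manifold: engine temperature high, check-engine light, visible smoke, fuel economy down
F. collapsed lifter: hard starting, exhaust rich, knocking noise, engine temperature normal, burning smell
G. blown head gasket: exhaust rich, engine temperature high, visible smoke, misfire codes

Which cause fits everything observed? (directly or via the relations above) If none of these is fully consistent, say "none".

C

For each candidate, compare predicted effects to what was observed:
(A) vacuum leak — does not account for knocking noise
(B) faulty oxygen sensor — does not account for exhaust rich, visible smoke
(C) failing alternator — burning smell + (through coolant loss → burning smell); knocking noise +; exhaust rich +; visible smoke +; coolant loss +; engine temperature normal + (through knocking noise → engine temperature normal)
(D) failing water pump — fails on knocking noise, exhaust rich, visible smoke, engine temperature normal (predicts exhaust lean, not exhaust rich)
(E) cracked intake manifold — burning smell -; knocking noise -; exhaust rich -; visible smoke +; coolant loss -; engine temperature normal -
(F) collapsed lifter — burning smell +; knocking noise +; exhaust rich +; visible smoke -; coolant loss -; engine temperature normal +
(G) blown head gasket — burning smell -; knocking noise -; exhaust rich +; visible smoke +; coolant loss -; engine temperature normal -
(C) is the only candidate with no mismatches.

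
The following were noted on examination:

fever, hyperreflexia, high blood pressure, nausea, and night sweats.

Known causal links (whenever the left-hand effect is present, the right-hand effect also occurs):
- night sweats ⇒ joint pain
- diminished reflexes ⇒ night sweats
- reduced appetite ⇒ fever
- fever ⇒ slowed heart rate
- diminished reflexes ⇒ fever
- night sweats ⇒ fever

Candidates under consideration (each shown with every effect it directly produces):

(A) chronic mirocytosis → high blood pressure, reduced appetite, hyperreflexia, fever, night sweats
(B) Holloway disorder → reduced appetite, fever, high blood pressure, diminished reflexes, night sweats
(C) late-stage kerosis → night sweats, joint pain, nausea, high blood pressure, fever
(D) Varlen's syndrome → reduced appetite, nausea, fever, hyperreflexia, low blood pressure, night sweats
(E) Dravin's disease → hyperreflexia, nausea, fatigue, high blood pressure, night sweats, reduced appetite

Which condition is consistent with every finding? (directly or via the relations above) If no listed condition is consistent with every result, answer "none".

For each candidate, compare predicted effects to what was observed:
(A) chronic mirocytosis — fever match; hyperreflexia match; high blood pressure match; nausea miss; night sweats match
(B) Holloway disorder — fails on hyperreflexia, nausea (predicts diminished reflexes, not hyperreflexia)
(C) late-stage kerosis — fever match; hyperreflexia miss; high blood pressure match; nausea match; night sweats match
(D) Varlen's syndrome — fails on high blood pressure (predicts low blood pressure, not high blood pressure)
(E) Dravin's disease — accounts for every observation (fever by night sweats → fever)
(E) is the only candidate with no mismatches.

E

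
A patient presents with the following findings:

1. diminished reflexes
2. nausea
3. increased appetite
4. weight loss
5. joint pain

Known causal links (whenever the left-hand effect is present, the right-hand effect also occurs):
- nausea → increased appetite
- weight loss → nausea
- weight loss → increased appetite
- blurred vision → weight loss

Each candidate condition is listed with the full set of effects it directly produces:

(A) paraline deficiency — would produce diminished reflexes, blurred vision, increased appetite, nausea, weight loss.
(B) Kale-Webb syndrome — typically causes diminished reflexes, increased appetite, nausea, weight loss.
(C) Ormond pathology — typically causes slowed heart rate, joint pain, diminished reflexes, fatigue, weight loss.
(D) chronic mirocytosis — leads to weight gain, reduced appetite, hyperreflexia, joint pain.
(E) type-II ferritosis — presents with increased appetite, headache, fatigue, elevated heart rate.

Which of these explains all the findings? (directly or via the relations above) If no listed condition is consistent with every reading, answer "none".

C

Per-candidate check:
(A) paraline deficiency — diminished reflexes match; nausea match; increased appetite match; weight loss match; joint pain miss
(B) Kale-Webb syndrome — diminished reflexes match; nausea match; increased appetite match; weight loss match; joint pain miss
(C) Ormond pathology — accounts for every observation (nausea by weight loss → nausea)
(D) chronic mirocytosis — diminished reflexes miss; nausea miss; increased appetite miss; weight loss miss; joint pain match
(E) type-II ferritosis — does not account for diminished reflexes, nausea, weight loss, joint pain
(C) is the only candidate with no mismatches.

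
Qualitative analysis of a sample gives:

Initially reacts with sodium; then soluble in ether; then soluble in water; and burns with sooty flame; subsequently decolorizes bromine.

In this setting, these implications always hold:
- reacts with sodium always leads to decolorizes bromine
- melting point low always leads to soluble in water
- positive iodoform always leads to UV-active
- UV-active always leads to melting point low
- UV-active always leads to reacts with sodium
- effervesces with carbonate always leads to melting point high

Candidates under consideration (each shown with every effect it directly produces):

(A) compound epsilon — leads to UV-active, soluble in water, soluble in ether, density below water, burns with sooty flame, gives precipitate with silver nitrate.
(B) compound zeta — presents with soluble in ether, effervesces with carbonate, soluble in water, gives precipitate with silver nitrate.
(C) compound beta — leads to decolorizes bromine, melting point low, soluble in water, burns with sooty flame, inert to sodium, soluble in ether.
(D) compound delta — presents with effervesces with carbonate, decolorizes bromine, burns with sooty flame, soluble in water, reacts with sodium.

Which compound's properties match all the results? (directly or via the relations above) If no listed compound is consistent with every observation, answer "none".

Per-candidate check:
(A) compound epsilon — reacts with sodium ✓ (via UV-active → reacts with sodium); soluble in ether ✓; soluble in water ✓; burns with sooty flame ✓; decolorizes bromine ✓ (via UV-active → reacts with sodium → decolorizes bromine)
(B) compound zeta — does not account for reacts with sodium, burns with sooty flame, decolorizes bromine
(C) compound beta — fails on reacts with sodium (predicts inert to sodium, not reacts with sodium)
(D) compound delta — reacts with sodium ✓; soluble in ether ✗; soluble in water ✓; burns with sooty flame ✓; decolorizes bromine ✓
(A) alone accounts for all the evidence.

A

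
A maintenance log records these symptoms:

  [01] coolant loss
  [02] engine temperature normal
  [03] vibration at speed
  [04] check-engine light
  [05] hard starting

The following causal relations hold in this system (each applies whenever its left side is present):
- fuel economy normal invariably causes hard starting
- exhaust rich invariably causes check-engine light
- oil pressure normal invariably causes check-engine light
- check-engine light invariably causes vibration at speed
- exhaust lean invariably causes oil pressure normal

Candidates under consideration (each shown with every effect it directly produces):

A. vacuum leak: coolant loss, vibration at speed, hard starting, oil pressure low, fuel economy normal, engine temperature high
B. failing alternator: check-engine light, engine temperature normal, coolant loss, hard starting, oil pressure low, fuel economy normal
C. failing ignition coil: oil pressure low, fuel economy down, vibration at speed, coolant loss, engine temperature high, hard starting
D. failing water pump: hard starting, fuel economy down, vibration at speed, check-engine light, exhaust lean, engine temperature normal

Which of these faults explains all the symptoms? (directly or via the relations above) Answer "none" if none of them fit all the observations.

B

For each candidate, compare predicted effects to what was observed:
(A) vacuum leak — coolant loss match; engine temperature normal miss; vibration at speed match; check-engine light miss; hard starting match
(B) failing alternator — accounts for every observation (vibration at speed through check-engine light → vibration at speed)
(C) failing ignition coil — fails on engine temperature normal, check-engine light (predicts engine temperature high, not engine temperature normal)
(D) failing water pump — does not account for coolant loss
(B) alone accounts for all the evidence.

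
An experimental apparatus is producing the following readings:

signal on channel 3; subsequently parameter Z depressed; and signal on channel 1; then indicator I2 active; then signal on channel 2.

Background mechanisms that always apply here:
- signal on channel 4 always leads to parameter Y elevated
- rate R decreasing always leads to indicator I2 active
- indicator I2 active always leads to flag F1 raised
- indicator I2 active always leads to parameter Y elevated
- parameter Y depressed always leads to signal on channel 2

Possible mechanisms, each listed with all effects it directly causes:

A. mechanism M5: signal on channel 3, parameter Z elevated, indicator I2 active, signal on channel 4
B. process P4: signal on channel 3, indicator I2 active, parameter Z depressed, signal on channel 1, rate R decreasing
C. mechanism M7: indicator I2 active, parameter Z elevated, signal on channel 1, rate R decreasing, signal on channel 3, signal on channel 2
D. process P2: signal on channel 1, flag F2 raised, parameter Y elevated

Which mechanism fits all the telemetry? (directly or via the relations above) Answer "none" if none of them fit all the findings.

Checking each candidate against the observations:
(A) mechanism M5 — signal on channel 3 +; parameter Z depressed -; signal on channel 1 -; indicator I2 active +; signal on channel 2 -
(B) process P4 — signal on channel 3 +; parameter Z depressed +; signal on channel 1 +; indicator I2 active +; signal on channel 2 -
(C) mechanism M7 — signal on channel 3 +; parameter Z depressed -; signal on channel 1 +; indicator I2 active +; signal on channel 2 +
(D) process P2 — signal on channel 3 -; parameter Z depressed -; signal on channel 1 +; indicator I2 active -; signal on channel 2 -
No candidate is consistent with all observations.

none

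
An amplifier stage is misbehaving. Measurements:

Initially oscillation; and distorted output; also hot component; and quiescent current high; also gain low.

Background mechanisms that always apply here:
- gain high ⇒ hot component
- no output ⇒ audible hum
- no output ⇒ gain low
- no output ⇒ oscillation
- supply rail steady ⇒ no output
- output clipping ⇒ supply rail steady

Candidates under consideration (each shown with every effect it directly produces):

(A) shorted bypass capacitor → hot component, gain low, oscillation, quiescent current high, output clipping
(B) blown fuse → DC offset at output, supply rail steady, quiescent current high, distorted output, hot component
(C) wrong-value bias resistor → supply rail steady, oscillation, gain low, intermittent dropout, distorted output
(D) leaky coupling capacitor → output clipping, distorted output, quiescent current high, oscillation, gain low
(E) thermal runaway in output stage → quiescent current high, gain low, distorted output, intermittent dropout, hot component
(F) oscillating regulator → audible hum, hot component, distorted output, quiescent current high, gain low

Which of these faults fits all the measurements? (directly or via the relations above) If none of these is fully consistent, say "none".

B

For each candidate, compare predicted effects to what was observed:
(A) shorted bypass capacitor — oscillation match; distorted output miss; hot component match; quiescent current high match; gain low match
(B) blown fuse — oscillation match (via supply rail steady → no output → oscillation); distorted output match; hot component match; quiescent current high match; gain low match (via supply rail steady → no output → gain low)
(C) wrong-value bias resistor — oscillation match; distorted output match; hot component miss; quiescent current high miss; gain low match
(D) leaky coupling capacitor — oscillation match; distorted output match; hot component miss; quiescent current high match; gain low match
(E) thermal runaway in output stage — does not account for oscillation
(F) oscillating regulator — oscillation miss; distorted output match; hot component match; quiescent current high match; gain low match
(B) is the only candidate with no mismatches.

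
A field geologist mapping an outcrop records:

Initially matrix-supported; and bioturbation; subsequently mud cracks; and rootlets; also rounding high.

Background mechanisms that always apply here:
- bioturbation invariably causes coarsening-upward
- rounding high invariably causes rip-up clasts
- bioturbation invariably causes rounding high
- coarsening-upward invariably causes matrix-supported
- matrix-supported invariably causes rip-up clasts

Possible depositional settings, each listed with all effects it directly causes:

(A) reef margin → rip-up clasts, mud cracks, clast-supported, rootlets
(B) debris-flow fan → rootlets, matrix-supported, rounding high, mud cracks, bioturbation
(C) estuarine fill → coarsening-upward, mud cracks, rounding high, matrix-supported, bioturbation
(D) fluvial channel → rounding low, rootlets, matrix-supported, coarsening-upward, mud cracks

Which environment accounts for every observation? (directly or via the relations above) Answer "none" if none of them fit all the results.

Per-candidate check:
(A) reef margin — matrix-supported NO; bioturbation NO; mud cracks yes; rootlets yes; rounding high NO
(B) debris-flow fan — accounts for every observation
(C) estuarine fill — does not account for rootlets
(D) fluvial channel — matrix-supported yes; bioturbation NO; mud cracks yes; rootlets yes; rounding high NO
(B) alone accounts for all the evidence.

B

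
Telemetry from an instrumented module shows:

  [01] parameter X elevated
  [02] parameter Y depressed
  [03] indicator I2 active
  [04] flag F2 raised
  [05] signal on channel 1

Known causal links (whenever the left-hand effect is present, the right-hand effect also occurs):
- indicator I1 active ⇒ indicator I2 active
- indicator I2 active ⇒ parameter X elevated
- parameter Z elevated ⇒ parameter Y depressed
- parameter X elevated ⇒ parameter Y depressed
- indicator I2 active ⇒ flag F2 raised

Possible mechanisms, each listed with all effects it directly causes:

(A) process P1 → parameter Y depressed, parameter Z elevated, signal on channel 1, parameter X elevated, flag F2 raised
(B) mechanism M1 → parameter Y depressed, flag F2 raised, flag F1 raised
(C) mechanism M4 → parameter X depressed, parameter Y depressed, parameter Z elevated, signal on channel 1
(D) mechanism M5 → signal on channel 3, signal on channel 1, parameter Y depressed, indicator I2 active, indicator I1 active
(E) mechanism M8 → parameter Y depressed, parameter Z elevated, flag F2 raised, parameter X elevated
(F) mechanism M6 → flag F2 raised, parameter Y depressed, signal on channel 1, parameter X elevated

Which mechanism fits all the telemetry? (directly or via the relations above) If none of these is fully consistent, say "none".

D

Per-candidate check:
(A) process P1 — does not account for indicator I2 active
(B) mechanism M1 — parameter X elevated NO; parameter Y depressed yes; indicator I2 active NO; flag F2 raised yes; signal on channel 1 NO
(C) mechanism M4 — parameter X elevated NO; parameter Y depressed yes; indicator I2 active NO; flag F2 raised NO; signal on channel 1 yes
(D) mechanism M5 — parameter X elevated yes (through indicator I2 active → parameter X elevated); parameter Y depressed yes; indicator I2 active yes; flag F2 raised yes (through indicator I2 active → flag F2 raised); signal on channel 1 yes
(E) mechanism M8 — does not account for indicator I2 active, signal on channel 1
(F) mechanism M6 — parameter X elevated yes; parameter Y depressed yes; indicator I2 active NO; flag F2 raised yes; signal on channel 1 yes
(D) is the only candidate with no mismatches.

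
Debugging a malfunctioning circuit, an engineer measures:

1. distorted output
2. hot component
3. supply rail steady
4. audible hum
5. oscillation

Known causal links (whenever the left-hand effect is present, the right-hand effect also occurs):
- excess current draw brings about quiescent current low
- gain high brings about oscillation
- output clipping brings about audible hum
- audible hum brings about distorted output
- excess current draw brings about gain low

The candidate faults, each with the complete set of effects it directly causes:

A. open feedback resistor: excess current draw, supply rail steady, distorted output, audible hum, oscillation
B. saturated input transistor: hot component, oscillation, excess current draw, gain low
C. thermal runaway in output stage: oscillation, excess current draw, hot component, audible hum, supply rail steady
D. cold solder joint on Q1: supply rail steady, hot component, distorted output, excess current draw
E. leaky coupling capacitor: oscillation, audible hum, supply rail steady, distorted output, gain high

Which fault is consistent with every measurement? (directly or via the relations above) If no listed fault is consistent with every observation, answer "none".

Per-candidate check:
(A) open feedback resistor — distorted output +; hot component -; supply rail steady +; audible hum +; oscillation +
(B) saturated input transistor — distorted output -; hot component +; supply rail steady -; audible hum -; oscillation +
(C) thermal runaway in output stage — distorted output + (via audible hum → distorted output); hot component +; supply rail steady +; audible hum +; oscillation +
(D) cold solder joint on Q1 — does not account for audible hum, oscillation
(E) leaky coupling capacitor — distorted output +; hot component -; supply rail steady +; audible hum +; oscillation +
(C) alone accounts for all the evidence.

C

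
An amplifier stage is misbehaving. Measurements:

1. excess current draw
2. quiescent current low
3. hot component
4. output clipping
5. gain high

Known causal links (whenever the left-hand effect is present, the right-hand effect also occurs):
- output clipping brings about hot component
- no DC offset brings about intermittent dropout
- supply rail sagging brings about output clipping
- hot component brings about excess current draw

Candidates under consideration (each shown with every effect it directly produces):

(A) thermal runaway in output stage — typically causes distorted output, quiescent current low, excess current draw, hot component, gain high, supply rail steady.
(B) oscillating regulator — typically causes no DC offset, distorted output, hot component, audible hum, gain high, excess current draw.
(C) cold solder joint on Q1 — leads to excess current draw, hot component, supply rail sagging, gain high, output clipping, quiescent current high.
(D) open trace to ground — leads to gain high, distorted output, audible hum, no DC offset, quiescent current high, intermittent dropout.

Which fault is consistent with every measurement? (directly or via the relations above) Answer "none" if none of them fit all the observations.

Checking each candidate against the observations:
(A) thermal runaway in output stage — excess current draw yes; quiescent current low yes; hot component yes; output clipping NO; gain high yes
(B) oscillating regulator — does not account for quiescent current low, output clipping
(C) cold solder joint on Q1 — excess current draw yes; quiescent current low NO; hot component yes; output clipping yes; gain high yes
(D) open trace to ground — fails on excess current draw, quiescent current low, hot component, output clipping (predicts quiescent current high, not quiescent current low)
No candidate is consistent with all observations.

none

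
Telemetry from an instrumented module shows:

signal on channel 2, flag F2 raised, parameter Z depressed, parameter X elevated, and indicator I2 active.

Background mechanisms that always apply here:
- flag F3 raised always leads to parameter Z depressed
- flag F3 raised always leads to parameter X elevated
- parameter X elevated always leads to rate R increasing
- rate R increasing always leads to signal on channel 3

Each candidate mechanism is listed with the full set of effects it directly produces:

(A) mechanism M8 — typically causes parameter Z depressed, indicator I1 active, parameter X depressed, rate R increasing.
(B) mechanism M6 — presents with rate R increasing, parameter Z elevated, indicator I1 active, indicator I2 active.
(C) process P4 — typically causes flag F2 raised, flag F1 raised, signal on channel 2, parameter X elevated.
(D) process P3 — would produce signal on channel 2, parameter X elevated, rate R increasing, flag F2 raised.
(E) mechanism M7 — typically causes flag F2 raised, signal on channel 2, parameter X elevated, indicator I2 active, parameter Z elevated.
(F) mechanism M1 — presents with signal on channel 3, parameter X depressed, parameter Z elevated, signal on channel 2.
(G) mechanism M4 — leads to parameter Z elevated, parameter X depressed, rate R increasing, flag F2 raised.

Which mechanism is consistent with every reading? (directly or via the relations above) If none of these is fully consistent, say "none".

Testing each hypothesis:
(A) mechanism M8 — signal on channel 2 NO; flag F2 raised NO; parameter Z depressed yes; parameter X elevated NO; indicator I2 active NO
(B) mechanism M6 — signal on channel 2 NO; flag F2 raised NO; parameter Z depressed NO; parameter X elevated NO; indicator I2 active yes
(C) process P4 — does not account for parameter Z depressed, indicator I2 active
(D) process P3 — signal on channel 2 yes; flag F2 raised yes; parameter Z depressed NO; parameter X elevated yes; indicator I2 active NO
(E) mechanism M7 — fails on parameter Z depressed (predicts parameter Z elevated, not parameter Z depressed)
(F) mechanism M1 — fails on flag F2 raised, parameter Z depressed, parameter X elevated, indicator I2 active (predicts parameter Z elevated, not parameter Z depressed; predicts parameter X depressed, not parameter X elevated)
(G) mechanism M4 — fails on signal on channel 2, parameter Z depressed, parameter X elevated, indicator I2 active (predicts parameter Z elevated, not parameter Z depressed; predicts parameter X depressed, not parameter X elevated)
None of the listed candidates fits everything.

none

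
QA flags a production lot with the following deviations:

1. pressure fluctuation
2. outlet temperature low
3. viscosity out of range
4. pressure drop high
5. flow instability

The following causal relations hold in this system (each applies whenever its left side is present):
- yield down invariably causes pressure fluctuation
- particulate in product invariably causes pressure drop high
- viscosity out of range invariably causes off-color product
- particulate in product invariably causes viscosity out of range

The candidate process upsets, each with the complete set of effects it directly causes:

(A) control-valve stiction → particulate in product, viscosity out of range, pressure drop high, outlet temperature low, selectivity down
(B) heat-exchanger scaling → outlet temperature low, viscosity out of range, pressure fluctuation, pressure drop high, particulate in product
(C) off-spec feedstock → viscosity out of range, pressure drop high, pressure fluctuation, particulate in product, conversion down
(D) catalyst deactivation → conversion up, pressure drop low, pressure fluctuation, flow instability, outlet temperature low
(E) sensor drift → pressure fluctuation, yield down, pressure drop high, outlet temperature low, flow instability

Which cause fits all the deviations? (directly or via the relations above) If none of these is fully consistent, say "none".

Testing each hypothesis:
(A) control-valve stiction — does not account for pressure fluctuation, flow instability
(B) heat-exchanger scaling — pressure fluctuation yes; outlet temperature low yes; viscosity out of range yes; pressure drop high yes; flow instability NO
(C) off-spec feedstock — does not account for outlet temperature low, flow instability
(D) catalyst deactivation — fails on viscosity out of range, pressure drop high (predicts pressure drop low, not pressure drop high)
(E) sensor drift — pressure fluctuation yes; outlet temperature low yes; viscosity out of range NO; pressure drop high yes; flow instability yes
None of the listed candidates fits everything.

none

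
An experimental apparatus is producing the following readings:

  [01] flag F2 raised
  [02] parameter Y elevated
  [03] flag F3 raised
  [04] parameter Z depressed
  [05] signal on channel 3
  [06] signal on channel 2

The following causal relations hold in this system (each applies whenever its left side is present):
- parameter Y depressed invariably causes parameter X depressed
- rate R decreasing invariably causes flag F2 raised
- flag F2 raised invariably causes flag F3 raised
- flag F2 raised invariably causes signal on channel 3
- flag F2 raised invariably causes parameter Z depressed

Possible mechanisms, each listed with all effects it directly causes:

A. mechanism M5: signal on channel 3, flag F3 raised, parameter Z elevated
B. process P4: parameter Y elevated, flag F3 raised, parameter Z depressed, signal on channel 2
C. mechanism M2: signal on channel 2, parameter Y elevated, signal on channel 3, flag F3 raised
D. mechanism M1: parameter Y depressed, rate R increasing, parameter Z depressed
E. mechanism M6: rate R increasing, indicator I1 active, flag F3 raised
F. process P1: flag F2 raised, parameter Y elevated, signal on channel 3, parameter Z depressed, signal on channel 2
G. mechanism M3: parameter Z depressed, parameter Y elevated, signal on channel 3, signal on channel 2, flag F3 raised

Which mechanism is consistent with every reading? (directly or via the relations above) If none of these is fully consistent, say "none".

For each candidate, compare predicted effects to what was observed:
(A) mechanism M5 — flag F2 raised -; parameter Y elevated -; flag F3 raised +; parameter Z depressed -; signal on channel 3 +; signal on channel 2 -
(B) process P4 — flag F2 raised -; parameter Y elevated +; flag F3 raised +; parameter Z depressed +; signal on channel 3 -; signal on channel 2 +
(C) mechanism M2 — does not account for flag F2 raised, parameter Z depressed
(D) mechanism M1 — flag F2 raised -; parameter Y elevated -; flag F3 raised -; parameter Z depressed +; signal on channel 3 -; signal on channel 2 -
(E) mechanism M6 — does not account for flag F2 raised, parameter Y elevated, parameter Z depressed, signal on channel 3, signal on channel 2
(F) process P1 — flag F2 raised +; parameter Y elevated +; flag F3 raised + (through flag F2 raised → flag F3 raised); parameter Z depressed +; signal on channel 3 +; signal on channel 2 +
(G) mechanism M3 — does not account for flag F2 raised
(F) is the only candidate with no mismatches.

F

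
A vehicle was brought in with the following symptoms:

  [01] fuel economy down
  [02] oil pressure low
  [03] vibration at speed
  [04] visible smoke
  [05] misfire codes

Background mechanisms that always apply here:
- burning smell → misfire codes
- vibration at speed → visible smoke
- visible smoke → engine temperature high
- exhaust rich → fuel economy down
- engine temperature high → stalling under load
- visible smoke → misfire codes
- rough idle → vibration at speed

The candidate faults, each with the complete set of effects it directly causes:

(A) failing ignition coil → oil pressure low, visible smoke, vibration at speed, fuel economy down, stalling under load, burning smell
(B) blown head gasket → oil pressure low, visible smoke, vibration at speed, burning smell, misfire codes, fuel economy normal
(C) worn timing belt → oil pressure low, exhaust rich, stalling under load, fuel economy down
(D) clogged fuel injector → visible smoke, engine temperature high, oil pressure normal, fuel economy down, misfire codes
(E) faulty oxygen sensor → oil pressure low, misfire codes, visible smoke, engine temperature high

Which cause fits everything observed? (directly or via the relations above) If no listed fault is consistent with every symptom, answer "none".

A

For each candidate, compare predicted effects to what was observed:
(A) failing ignition coil — fuel economy down +; oil pressure low +; vibration at speed +; visible smoke +; misfire codes + (via visible smoke → misfire codes)
(B) blown head gasket — fuel economy down -; oil pressure low +; vibration at speed +; visible smoke +; misfire codes +
(C) worn timing belt — does not account for vibration at speed, visible smoke, misfire codes
(D) clogged fuel injector — fuel economy down +; oil pressure low -; vibration at speed -; visible smoke +; misfire codes +
(E) faulty oxygen sensor — fuel economy down -; oil pressure low +; vibration at speed -; visible smoke +; misfire codes +
Only (A) is consistent with every observation.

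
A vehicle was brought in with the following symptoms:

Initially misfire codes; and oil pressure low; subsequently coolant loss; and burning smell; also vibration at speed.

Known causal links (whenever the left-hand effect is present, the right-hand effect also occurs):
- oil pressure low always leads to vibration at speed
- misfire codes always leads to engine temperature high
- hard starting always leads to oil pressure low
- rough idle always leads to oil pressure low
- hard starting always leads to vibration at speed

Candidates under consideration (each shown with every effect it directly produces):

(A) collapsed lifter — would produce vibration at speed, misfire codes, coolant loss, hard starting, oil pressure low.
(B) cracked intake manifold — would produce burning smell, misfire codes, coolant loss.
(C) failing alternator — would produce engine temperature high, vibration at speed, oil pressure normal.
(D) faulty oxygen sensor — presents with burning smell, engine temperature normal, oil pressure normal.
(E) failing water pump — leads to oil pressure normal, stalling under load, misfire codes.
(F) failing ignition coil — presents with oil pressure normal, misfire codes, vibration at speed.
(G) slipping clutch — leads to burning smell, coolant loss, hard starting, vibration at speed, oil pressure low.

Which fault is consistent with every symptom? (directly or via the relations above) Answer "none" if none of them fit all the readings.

none

Per-candidate check:
(A) collapsed lifter — does not account for burning smell
(B) cracked intake manifold — misfire codes yes; oil pressure low NO; coolant loss yes; burning smell yes; vibration at speed NO
(C) failing alternator — fails on misfire codes, oil pressure low, coolant loss, burning smell (predicts oil pressure normal, not oil pressure low)
(D) faulty oxygen sensor — fails on misfire codes, oil pressure low, coolant loss, vibration at speed (predicts oil pressure normal, not oil pressure low)
(E) failing water pump — misfire codes yes; oil pressure low NO; coolant loss NO; burning smell NO; vibration at speed NO
(F) failing ignition coil — misfire codes yes; oil pressure low NO; coolant loss NO; burning smell NO; vibration at speed yes
(G) slipping clutch — misfire codes NO; oil pressure low yes; coolant loss yes; burning smell yes; vibration at speed yes
No candidate is consistent with all observations.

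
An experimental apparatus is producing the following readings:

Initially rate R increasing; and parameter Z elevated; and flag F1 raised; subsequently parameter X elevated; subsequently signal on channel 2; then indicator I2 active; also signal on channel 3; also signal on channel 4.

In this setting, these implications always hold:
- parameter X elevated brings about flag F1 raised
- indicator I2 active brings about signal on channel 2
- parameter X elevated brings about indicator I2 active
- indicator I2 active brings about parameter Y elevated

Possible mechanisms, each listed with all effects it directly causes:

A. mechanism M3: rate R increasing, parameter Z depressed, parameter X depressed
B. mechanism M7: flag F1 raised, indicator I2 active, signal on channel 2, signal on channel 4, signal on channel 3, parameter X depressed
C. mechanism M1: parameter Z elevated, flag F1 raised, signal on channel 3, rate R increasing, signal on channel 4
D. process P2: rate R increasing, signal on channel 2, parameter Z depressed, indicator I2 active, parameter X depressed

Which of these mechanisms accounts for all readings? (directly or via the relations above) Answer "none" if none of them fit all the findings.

Per-candidate check:
(A) mechanism M3 — rate R increasing ✓; parameter Z elevated ✗; flag F1 raised ✗; parameter X elevated ✗; signal on channel 2 ✗; indicator I2 active ✗; signal on channel 3 ✗; signal on channel 4 ✗
(B) mechanism M7 — fails on rate R increasing, parameter Z elevated, parameter X elevated (predicts parameter X depressed, not parameter X elevated)
(C) mechanism M1 — rate R increasing ✓; parameter Z elevated ✓; flag F1 raised ✓; parameter X elevated ✗; signal on channel 2 ✗; indicator I2 active ✗; signal on channel 3 ✓; signal on channel 4 ✓
(D) process P2 — rate R increasing ✓; parameter Z elevated ✗; flag F1 raised ✗; parameter X elevated ✗; signal on channel 2 ✓; indicator I2 active ✓; signal on channel 3 ✗; signal on channel 4 ✗
None of the listed candidates fits everything.

none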